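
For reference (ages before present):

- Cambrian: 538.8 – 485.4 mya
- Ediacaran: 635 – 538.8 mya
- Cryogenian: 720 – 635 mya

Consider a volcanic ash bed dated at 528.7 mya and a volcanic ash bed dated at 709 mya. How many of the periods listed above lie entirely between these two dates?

1

709 Ma sits inside the Cryogenian (720–635) and 528.7 Ma inside the Cambrian (538.8–485.4); neither of those is wholly between the two dates.
The listed periods lying completely between them are Ediacaran — 1 in all.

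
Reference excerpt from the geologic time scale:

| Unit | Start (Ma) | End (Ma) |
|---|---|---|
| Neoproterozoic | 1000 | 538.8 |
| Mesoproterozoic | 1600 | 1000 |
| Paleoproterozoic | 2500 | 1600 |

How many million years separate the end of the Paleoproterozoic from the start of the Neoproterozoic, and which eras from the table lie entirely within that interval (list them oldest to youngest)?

The Paleoproterozoic closes at 1600 Ma and the Neoproterozoic opens at 1000 Ma, so the interval is 1600 − 1000 = 600 Myr.
An era fits inside if it starts at or after 1600 Ma and ends at or before 1000 Ma; oldest first that gives Mesoproterozoic.

600 million years; Mesoproterozoic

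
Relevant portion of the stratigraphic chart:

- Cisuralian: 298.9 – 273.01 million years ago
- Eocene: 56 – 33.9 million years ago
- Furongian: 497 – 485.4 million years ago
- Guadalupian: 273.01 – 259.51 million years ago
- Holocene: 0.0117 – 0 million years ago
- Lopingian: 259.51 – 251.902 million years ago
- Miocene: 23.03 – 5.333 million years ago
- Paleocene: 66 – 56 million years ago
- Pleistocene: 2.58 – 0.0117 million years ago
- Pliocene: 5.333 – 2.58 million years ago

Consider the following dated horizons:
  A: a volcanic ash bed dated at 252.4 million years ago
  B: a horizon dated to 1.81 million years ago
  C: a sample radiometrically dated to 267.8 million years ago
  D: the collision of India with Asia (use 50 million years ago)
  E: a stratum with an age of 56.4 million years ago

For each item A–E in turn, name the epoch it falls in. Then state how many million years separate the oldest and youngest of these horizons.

A — Lopingian; B — Pleistocene; C — Guadalupian; D — Eocene; E — Paleocene; span 265.99 million years

Match each age against the start–end ranges in the excerpt: A = 252.4 Ma → Lopingian (259.51–251.902); B = 1.81 Ma → Pleistocene (2.58–0.0117); C = 267.8 Ma → Guadalupian (273.01–259.51); D = 50 Ma → Eocene (56–33.9); E = 56.4 Ma → Paleocene (66–56).
The largest age is 267.8 Ma and the smallest is 1.81 Ma; their difference is 265.99 Myr.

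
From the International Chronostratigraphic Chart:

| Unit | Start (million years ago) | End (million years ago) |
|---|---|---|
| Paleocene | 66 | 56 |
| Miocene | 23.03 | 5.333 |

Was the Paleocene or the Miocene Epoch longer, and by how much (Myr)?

Paleocene: 66 − 56 = 10 Myr.
Miocene: 23.03 − 5.333 = 17.697 Myr.
Difference: 17.697 − 10 = 7.697 Myr, so the Miocene was longer.

Miocene, by 7.697 million years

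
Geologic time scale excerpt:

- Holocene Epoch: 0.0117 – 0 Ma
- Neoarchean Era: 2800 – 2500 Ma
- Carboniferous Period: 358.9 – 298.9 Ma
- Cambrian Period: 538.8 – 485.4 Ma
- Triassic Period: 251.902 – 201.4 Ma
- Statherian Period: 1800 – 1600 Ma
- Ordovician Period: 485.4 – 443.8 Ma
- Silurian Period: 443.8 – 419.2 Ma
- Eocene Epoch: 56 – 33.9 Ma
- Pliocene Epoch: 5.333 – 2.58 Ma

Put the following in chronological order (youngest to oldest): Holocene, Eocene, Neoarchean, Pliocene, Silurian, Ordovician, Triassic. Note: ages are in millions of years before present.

Holocene → Pliocene → Eocene → Triassic → Silurian → Ordovician → Neoarchean

Read off each span (Ma): Holocene 0.0117–0; Eocene 56–33.9; Neoarchean 2800–2500; Pliocene 5.333–2.58; Silurian 443.8–419.2; Ordovician 485.4–443.8; Triassic 251.902–201.4.
Larger Ma is older, so oldest→youngest is Neoarchean, Ordovician, Silurian, Triassic, Eocene, Pliocene, Holocene; reverse it for youngest→oldest.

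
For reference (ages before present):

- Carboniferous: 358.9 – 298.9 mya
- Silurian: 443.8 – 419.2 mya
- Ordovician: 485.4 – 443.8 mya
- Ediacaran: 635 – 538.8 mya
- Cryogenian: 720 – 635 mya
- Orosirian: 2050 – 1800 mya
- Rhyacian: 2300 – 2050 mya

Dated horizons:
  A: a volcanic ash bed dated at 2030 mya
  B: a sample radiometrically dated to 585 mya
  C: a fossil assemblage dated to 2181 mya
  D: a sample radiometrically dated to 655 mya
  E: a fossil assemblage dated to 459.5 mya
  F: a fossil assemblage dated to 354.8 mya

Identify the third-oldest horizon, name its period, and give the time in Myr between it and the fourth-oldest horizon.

D, in the Cryogenian; 70 million years to B

Sorted oldest-first by Ma: C (2181), A (2030), D (655), B (585), E (459.5), F (354.8).
The third oldest is D at 655 Ma, which lies in 720–635 Ma: the Cryogenian.
The fourth oldest is B at 585 Ma; separation = |655 − 585| = 70 Myr.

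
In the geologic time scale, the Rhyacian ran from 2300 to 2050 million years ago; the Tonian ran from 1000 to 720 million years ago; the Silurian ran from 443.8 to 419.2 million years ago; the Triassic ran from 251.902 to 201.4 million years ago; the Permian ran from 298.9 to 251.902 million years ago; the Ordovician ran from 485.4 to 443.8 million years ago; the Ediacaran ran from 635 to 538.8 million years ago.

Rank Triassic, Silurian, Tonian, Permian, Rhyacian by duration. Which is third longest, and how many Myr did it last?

Triassic, 50.502 million years

Start − end for each: Triassic 251.902 − 201.4 = 50.502; Silurian 443.8 − 419.2 = 24.6; Tonian 1000 − 720 = 280; Permian 298.9 − 251.902 = 46.998; Rhyacian 2300 − 2050 = 250.
Ranking these from longest: Tonian > Rhyacian > Triassic > Permian > Silurian.
Position 3 in that ranking is Triassic, which lasted 50.502 Myr.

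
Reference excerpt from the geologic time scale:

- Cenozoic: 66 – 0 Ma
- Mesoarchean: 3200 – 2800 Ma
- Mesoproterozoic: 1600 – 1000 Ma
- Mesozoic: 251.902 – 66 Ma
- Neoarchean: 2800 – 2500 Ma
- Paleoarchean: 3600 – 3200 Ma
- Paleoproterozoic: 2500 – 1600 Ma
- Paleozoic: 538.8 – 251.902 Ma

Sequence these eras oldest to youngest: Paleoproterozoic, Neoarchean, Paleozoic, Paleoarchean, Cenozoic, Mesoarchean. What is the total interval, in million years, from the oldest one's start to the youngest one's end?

From the excerpt: Paleoproterozoic 2500–1600; Neoarchean 2800–2500; Paleozoic 538.8–251.902; Paleoarchean 3600–3200; Cenozoic 66–0; Mesoarchean 3200–2800 (Ma).
Larger Ma is earlier, so the oldest is Paleoarchean and the youngest is Cenozoic; oldest to youngest: Paleoarchean, Mesoarchean, Neoarchean, Paleoproterozoic, Paleozoic, Cenozoic.
Oldest start 3600 minus youngest end 0 gives 3600 Myr overall.

Paleoarchean, Mesoarchean, Neoarchean, Paleoproterozoic, Paleozoic, Cenozoic; total span 3600 Myr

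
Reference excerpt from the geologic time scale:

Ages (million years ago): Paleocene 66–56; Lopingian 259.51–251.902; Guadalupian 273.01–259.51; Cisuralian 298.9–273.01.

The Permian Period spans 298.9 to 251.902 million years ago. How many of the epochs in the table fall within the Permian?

Epochs inside 298.9–251.902 Ma: Cisuralian, Guadalupian, Lopingian — 3 in total.

3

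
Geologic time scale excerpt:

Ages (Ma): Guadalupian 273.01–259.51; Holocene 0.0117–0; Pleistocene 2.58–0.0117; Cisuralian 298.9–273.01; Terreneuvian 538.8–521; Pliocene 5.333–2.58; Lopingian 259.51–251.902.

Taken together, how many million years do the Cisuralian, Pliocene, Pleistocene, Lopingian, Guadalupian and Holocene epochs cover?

52.331 million years

Each duration: Cisuralian = 25.89; Pliocene = 2.753; Pleistocene = 2.5683; Lopingian = 7.608; Guadalupian = 13.5; Holocene = 0.0117.
Sum: 25.89 + 2.753 + 2.5683 + 7.608 + 13.5 + 0.0117 = 52.331 Myr.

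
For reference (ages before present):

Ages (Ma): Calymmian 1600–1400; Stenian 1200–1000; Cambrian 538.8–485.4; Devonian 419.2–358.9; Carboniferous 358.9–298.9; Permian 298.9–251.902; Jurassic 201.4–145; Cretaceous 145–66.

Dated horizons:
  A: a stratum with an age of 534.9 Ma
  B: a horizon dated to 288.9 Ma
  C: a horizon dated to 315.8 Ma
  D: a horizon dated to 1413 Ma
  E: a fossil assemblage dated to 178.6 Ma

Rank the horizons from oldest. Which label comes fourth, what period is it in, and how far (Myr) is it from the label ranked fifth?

B, in the Permian; 110.3 million years to E

Larger Ma means older, so oldest first: D 1413 > A 534.9 > C 315.8 > B 288.9 > E 178.6.
Counting 4 along gives B (288.9 Ma); the excerpt puts that inside the Permian, 298.9–251.902 Ma.
Next in line is E (178.6 Ma), and 288.9 − 178.6 = 110.3 Myr.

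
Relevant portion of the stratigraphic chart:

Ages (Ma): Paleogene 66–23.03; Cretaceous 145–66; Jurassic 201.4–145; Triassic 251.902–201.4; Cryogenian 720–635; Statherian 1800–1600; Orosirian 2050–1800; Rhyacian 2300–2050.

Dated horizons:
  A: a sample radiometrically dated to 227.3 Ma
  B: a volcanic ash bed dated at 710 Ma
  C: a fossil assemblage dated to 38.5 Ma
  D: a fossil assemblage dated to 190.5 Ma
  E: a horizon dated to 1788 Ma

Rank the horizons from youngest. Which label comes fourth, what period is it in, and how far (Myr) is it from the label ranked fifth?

Smaller Ma means younger, so youngest first: C 38.5 < D 190.5 < A 227.3 < B 710 < E 1788.
Counting 4 along gives B (710 Ma); the excerpt puts that inside the Cryogenian, 720–635 Ma.
Next in line is E (1788 Ma), and 1788 − 710 = 1078 Myr.

B, in the Cryogenian; 1078 million years to E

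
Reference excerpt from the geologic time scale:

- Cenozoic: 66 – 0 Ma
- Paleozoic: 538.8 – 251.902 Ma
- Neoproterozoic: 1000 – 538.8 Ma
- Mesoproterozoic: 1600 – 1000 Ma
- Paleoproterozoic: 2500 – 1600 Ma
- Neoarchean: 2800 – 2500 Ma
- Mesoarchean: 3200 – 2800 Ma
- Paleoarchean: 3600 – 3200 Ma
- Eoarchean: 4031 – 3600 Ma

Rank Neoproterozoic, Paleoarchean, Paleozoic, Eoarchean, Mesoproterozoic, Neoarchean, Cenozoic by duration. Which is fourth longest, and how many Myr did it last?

Paleoarchean, 400 million years

Durations: Neoproterozoic 461.2; Paleoarchean 400; Paleozoic 286.898; Eoarchean 431; Mesoproterozoic 600; Neoarchean 300; Cenozoic 66 Myr.
Sorted longest-first: Mesoproterozoic (600), Neoproterozoic (461.2), Eoarchean (431), Paleoarchean (400), Neoarchean (300), Paleozoic (286.898), Cenozoic (66).
The fourth longest is Paleoarchean at 400 Myr.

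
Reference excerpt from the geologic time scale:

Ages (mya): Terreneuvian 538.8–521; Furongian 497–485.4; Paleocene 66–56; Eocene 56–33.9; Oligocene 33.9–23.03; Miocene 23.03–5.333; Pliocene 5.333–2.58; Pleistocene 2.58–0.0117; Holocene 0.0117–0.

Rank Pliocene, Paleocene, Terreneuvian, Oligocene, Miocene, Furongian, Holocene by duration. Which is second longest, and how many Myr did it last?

Miocene, 17.697 million years

Start − end for each: Pliocene 5.333 − 2.58 = 2.753; Paleocene 66 − 56 = 10; Terreneuvian 538.8 − 521 = 17.8; Oligocene 33.9 − 23.03 = 10.87; Miocene 23.03 − 5.333 = 17.697; Furongian 497 − 485.4 = 11.6; Holocene 0.0117 − 0 = 0.0117.
Ranking these from longest: Terreneuvian > Miocene > Furongian > Oligocene > Paleocene > Pliocene > Holocene.
Position 2 in that ranking is Miocene, which lasted 17.697 Myr.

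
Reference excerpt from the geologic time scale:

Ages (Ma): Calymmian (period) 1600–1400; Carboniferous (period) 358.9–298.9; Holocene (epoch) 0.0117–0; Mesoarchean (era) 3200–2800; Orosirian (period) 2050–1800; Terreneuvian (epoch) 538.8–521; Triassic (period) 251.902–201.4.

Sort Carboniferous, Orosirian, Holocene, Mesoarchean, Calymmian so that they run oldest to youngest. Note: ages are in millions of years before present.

Mesoarchean → Orosirian → Calymmian → Carboniferous → Holocene

The oldest of these is Mesoarchean (starts 3200 Ma) and the youngest is Holocene (ends 0 Ma).
In between, by decreasing start age: Orosirian (2050), Calymmian (1600), Carboniferous (358.9).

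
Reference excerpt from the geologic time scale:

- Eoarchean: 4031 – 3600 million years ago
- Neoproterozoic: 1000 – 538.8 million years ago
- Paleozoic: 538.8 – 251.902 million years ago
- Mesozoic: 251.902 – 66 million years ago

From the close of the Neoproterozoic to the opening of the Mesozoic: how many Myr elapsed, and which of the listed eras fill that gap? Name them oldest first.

End of Neoproterozoic = 538.8 Ma; start of Mesozoic = 251.902 Ma.
Gap = 538.8 − 251.902 = 286.898 Myr.
Eras wholly inside 538.8–251.902 Ma: Paleozoic (538.8–251.902).

286.898 million years; Paleozoic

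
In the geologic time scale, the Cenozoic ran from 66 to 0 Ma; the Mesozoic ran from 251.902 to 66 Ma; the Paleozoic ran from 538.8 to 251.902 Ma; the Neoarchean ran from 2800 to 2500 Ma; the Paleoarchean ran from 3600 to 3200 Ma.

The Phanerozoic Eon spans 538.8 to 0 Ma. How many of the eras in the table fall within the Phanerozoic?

3

Eras inside 538.8–0 Ma: Paleozoic, Mesozoic, Cenozoic — 3 in total.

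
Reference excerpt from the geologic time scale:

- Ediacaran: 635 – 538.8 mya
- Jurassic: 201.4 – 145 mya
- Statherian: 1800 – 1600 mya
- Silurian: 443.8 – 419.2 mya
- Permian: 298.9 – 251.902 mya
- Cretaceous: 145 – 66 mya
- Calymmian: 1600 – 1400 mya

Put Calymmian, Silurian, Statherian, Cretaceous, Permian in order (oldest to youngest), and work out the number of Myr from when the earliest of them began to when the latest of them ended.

Start ages (Ma): Statherian 1800, Calymmian 1600, Silurian 443.8, Permian 298.9, Cretaceous 145.
Ordered oldest to youngest: Statherian, Calymmian, Silurian, Permian, Cretaceous.
Span = 1800 − 66 = 1734 Myr.

Statherian, Calymmian, Silurian, Permian, Cretaceous; total span 1734 Myr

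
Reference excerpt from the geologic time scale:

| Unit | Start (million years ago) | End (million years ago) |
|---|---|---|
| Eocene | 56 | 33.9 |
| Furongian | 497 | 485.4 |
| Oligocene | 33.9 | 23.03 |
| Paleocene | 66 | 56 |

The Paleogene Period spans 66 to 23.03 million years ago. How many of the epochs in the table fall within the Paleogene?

Epochs inside 66–23.03 Ma: Paleocene, Eocene, Oligocene — 3 in total.

3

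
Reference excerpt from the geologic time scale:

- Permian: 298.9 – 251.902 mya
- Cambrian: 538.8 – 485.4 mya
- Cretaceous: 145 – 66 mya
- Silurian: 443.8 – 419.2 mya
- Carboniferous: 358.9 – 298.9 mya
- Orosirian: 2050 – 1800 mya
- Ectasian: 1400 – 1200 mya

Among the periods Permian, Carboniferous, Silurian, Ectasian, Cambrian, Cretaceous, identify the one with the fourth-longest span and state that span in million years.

Durations: Permian 46.998; Carboniferous 60; Silurian 24.6; Ectasian 200; Cambrian 53.4; Cretaceous 79 Myr.
Sorted longest-first: Ectasian (200), Cretaceous (79), Carboniferous (60), Cambrian (53.4), Permian (46.998), Silurian (24.6).
The fourth longest is Cambrian at 53.4 Myr.

Cambrian, 53.4 million years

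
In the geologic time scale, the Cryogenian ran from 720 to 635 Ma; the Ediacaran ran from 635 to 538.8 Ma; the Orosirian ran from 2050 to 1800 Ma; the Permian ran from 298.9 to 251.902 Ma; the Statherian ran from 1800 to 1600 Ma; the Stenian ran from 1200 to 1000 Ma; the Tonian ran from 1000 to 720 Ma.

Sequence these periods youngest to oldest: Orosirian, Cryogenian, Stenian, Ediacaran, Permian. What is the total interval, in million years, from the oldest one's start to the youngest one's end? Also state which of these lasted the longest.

Start ages (Ma): Orosirian 2050, Stenian 1200, Cryogenian 720, Ediacaran 635, Permian 298.9.
Ordered youngest to oldest: Permian, Ediacaran, Cryogenian, Stenian, Orosirian.
Span = 2050 − 251.902 = 1798.098 Myr.
Durations: Cryogenian 85, Permian 46.998, Orosirian 250, Ediacaran 96.2, Stenian 200 → longest is Orosirian (250 Myr).

Permian, Ediacaran, Cryogenian, Stenian, Orosirian; total span 1798.098 Myr; longest is Orosirian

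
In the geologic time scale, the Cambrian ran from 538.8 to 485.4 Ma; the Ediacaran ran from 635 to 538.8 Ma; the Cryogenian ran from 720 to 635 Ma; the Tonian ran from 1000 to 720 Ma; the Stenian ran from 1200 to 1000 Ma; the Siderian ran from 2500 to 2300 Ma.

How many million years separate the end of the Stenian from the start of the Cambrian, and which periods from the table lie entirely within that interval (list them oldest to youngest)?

461.2 million years; Tonian, Cryogenian, Ediacaran

End of Stenian = 1000 Ma; start of Cambrian = 538.8 Ma.
Gap = 1000 − 538.8 = 461.2 Myr.
Periods wholly inside 1000–538.8 Ma: Tonian (1000–720), Cryogenian (720–635), Ediacaran (635–538.8).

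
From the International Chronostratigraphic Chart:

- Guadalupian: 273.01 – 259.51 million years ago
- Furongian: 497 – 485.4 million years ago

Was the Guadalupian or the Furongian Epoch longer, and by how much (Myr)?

Guadalupian: 273.01 − 259.51 = 13.5 Myr.
Furongian: 497 − 485.4 = 11.6 Myr.
Difference: 13.5 − 11.6 = 1.9 Myr, so the Guadalupian was longer.

Guadalupian, by 1.9 million years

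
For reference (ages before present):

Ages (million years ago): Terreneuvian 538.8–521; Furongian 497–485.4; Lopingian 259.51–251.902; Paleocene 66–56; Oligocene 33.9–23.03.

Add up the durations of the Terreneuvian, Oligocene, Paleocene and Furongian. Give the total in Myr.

50.27 million years

Each duration: Terreneuvian = 17.8; Oligocene = 10.87; Paleocene = 10; Furongian = 11.6.
Sum: 17.8 + 10.87 + 10 + 11.6 = 50.27 Myr.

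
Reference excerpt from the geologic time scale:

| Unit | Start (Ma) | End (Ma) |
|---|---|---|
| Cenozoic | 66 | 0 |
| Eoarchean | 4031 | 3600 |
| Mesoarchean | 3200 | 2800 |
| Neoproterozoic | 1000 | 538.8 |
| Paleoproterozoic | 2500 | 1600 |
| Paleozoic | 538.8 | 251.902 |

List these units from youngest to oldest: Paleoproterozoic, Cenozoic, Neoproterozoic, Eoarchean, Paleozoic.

Cenozoic, Paleozoic, Neoproterozoic, Paleoproterozoic, Eoarchean

Read off each span (Ma): Paleoproterozoic 2500–1600; Cenozoic 66–0; Neoproterozoic 1000–538.8; Eoarchean 4031–3600; Paleozoic 538.8–251.902.
Larger Ma is older, so oldest→youngest is Eoarchean, Paleoproterozoic, Neoproterozoic, Paleozoic, Cenozoic; reverse it for youngest→oldest.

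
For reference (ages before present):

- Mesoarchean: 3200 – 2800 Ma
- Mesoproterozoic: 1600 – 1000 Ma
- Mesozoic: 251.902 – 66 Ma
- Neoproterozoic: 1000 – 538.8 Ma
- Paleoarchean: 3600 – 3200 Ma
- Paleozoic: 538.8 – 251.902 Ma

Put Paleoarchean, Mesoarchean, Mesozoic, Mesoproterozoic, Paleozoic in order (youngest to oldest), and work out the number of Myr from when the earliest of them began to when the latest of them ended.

Mesozoic, Paleozoic, Mesoproterozoic, Mesoarchean, Paleoarchean; total span 3534 Myr

Start ages (Ma): Paleoarchean 3600, Mesoarchean 3200, Mesoproterozoic 1600, Paleozoic 538.8, Mesozoic 251.902.
Ordered youngest to oldest: Mesozoic, Paleozoic, Mesoproterozoic, Mesoarchean, Paleoarchean.
Span = 3600 − 66 = 3534 Myr.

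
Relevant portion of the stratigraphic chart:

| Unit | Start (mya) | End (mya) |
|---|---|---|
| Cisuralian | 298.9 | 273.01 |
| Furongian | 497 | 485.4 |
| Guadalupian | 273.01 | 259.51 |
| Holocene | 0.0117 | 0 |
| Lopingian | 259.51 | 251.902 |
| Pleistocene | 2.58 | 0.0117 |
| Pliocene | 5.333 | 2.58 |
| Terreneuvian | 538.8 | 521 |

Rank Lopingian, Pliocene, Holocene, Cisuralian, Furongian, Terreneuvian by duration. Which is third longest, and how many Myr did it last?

Furongian, 11.6 million years

Durations: Lopingian 7.608; Pliocene 2.753; Holocene 0.0117; Cisuralian 25.89; Furongian 11.6; Terreneuvian 17.8 Myr.
Sorted longest-first: Cisuralian (25.89), Terreneuvian (17.8), Furongian (11.6), Lopingian (7.608), Pliocene (2.753), Holocene (0.0117).
The third longest is Furongian at 11.6 Myr.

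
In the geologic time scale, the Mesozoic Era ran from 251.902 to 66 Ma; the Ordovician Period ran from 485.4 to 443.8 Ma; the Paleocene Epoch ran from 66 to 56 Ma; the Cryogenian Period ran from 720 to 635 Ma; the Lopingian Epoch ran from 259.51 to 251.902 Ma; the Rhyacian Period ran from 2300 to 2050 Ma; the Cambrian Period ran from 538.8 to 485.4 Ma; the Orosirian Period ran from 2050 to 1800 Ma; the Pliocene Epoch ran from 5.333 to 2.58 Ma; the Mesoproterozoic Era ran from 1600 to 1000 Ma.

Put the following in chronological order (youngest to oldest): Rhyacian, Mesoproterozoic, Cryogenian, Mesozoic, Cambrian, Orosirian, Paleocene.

Paleocene → Mesozoic → Cambrian → Cryogenian → Mesoproterozoic → Orosirian → Rhyacian

The oldest of these is Rhyacian (starts 2300 Ma) and the youngest is Paleocene (ends 56 Ma).
In between, by decreasing start age: Orosirian (2050), Mesoproterozoic (1600), Cryogenian (720), Cambrian (538.8), Mesozoic (251.902).
Listing youngest first means reversing that sequence.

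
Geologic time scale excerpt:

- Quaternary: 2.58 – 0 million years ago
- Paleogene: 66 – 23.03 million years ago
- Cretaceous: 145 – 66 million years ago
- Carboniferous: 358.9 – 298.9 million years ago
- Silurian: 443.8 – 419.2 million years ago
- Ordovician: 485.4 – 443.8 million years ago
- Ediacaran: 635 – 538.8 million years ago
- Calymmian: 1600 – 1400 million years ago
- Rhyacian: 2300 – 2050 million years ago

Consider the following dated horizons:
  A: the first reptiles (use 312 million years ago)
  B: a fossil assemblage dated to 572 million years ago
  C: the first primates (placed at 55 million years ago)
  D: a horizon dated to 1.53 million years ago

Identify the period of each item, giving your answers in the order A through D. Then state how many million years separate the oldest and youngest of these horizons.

A — Carboniferous; B — Ediacaran; C — Paleogene; D — Quaternary; span 570.47 million years

Match each age against the start–end ranges in the excerpt: A = 312 Ma → Carboniferous (358.9–298.9); B = 572 Ma → Ediacaran (635–538.8); C = 55 Ma → Paleogene (66–23.03); D = 1.53 Ma → Quaternary (2.58–0).
The largest age is 572 Ma and the smallest is 1.53 Ma; their difference is 570.47 Myr.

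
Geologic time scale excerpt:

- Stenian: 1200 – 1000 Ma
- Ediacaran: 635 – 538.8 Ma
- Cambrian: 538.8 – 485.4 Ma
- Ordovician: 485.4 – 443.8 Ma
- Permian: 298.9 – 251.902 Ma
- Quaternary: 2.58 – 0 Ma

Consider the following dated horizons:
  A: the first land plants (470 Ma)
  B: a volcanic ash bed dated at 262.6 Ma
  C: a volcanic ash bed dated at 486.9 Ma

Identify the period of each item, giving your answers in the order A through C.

A: 470 Ma lies in 485.4–443.8 Ma, so Ordovician.
B: 262.6 Ma lies in 298.9–251.902 Ma, so Permian.
C: 486.9 Ma lies in 538.8–485.4 Ma, so Cambrian.

A — Ordovician; B — Permian; C — Cambrian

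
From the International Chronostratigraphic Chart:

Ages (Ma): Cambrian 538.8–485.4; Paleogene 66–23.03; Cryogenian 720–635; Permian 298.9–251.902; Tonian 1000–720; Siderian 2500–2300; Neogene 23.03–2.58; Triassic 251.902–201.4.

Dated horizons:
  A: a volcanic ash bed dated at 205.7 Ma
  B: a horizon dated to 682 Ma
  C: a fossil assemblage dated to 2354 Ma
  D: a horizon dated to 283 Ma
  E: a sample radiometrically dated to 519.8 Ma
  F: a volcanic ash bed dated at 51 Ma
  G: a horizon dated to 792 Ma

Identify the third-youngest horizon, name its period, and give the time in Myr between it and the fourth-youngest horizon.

Sorted youngest-first by Ma: F (51), A (205.7), D (283), E (519.8), B (682), G (792), C (2354).
The third youngest is D at 283 Ma, which lies in 298.9–251.902 Ma: the Permian.
The fourth youngest is E at 519.8 Ma; separation = |283 − 519.8| = 236.8 Myr.

D, in the Permian; 236.8 million years to E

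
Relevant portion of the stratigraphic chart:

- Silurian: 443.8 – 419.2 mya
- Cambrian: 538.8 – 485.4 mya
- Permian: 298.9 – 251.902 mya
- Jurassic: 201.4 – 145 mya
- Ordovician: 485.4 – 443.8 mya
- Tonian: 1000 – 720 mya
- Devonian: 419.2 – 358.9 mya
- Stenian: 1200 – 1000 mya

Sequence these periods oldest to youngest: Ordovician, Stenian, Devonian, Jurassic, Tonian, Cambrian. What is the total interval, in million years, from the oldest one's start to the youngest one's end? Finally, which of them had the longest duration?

Start ages (Ma): Stenian 1200, Tonian 1000, Cambrian 538.8, Ordovician 485.4, Devonian 419.2, Jurassic 201.4.
Ordered oldest to youngest: Stenian, Tonian, Cambrian, Ordovician, Devonian, Jurassic.
Span = 1200 − 145 = 1055 Myr.
Durations: Jurassic 56.4, Tonian 280, Devonian 60.3, Cambrian 53.4, Ordovician 41.6, Stenian 200 → longest is Tonian (280 Myr).

Stenian, Tonian, Cambrian, Ordovician, Devonian, Jurassic; total span 1055 Myr; longest is Tonian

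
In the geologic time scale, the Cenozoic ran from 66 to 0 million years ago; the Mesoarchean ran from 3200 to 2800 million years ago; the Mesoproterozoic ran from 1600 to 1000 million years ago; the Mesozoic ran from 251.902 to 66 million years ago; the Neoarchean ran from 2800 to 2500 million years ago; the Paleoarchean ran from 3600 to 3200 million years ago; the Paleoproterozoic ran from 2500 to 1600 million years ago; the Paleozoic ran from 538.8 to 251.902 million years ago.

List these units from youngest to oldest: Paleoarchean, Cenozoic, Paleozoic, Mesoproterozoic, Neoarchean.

Sorting by start age (ascending Ma, since larger Ma = older): Cenozoic began 66, Paleozoic began 538.8, Mesoproterozoic began 1600, Neoarchean began 2800, Paleoarchean began 3600.

Cenozoic → Paleozoic → Mesoproterozoic → Neoarchean → Paleoarchean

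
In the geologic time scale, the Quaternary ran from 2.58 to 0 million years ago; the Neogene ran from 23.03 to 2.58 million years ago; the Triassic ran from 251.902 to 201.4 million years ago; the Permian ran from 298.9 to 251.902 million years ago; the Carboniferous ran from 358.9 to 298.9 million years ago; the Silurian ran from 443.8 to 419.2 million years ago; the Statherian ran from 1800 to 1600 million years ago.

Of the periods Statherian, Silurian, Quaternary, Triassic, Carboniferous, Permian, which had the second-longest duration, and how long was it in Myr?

Carboniferous, 60 million years

Start − end for each: Statherian 1800 − 1600 = 200; Silurian 443.8 − 419.2 = 24.6; Quaternary 2.58 − 0 = 2.58; Triassic 251.902 − 201.4 = 50.502; Carboniferous 358.9 − 298.9 = 60; Permian 298.9 − 251.902 = 46.998.
Ranking these from longest: Statherian > Carboniferous > Triassic > Permian > Silurian > Quaternary.
Position 2 in that ranking is Carboniferous, which lasted 60 Myr.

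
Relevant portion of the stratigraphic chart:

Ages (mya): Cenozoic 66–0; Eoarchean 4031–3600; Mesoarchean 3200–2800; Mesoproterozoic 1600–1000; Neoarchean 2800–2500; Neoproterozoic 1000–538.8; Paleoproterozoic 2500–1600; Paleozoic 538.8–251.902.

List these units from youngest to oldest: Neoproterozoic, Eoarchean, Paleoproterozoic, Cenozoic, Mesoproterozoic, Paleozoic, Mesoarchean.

Sorting by start age (ascending Ma, since larger Ma = older): Cenozoic start 66, Paleozoic start 538.8, Neoproterozoic start 1000, Mesoproterozoic start 1600, Paleoproterozoic start 2500, Mesoarchean start 3200, Eoarchean start 4031.

Cenozoic, Paleozoic, Neoproterozoic, Mesoproterozoic, Paleoproterozoic, Mesoarchean, Eoarchean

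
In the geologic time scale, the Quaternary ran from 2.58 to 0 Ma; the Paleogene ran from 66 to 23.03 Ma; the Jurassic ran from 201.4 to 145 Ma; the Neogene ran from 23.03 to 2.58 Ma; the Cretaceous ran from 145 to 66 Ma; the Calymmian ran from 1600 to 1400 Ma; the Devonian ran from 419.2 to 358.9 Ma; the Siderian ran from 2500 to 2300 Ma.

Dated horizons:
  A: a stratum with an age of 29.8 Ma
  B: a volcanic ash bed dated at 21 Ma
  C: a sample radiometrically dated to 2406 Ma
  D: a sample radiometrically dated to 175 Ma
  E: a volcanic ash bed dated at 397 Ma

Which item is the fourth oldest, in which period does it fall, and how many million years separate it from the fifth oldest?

A, in the Paleogene; 8.8 million years to B

Sorted oldest-first by Ma: C (2406), E (397), D (175), A (29.8), B (21).
The fourth oldest is A at 29.8 Ma, which lies in 66–23.03 Ma: the Paleogene.
The fifth oldest is B at 21 Ma; separation = |29.8 − 21| = 8.8 Myr.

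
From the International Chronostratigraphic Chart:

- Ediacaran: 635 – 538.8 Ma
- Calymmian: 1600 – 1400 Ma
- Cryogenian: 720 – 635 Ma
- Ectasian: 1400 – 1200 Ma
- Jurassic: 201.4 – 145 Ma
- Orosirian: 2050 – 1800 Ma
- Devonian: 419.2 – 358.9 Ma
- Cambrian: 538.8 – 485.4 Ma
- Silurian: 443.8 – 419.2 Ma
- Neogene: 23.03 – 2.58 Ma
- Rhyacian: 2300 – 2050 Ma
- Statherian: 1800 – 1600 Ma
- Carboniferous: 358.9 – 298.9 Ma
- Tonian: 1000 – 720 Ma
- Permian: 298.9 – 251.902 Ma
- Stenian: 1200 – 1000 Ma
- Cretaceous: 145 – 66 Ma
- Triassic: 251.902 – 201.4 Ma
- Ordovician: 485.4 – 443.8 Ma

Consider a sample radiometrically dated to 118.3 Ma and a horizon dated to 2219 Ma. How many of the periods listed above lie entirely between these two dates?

2219 Ma sits inside the Rhyacian (2300–2050) and 118.3 Ma inside the Cretaceous (145–66); neither of those is wholly between the two dates.
The listed periods lying completely between them are Orosirian, Statherian, Calymmian, Ectasian, Stenian, Tonian, Cryogenian, Ediacaran, Cambrian, Ordovician, Silurian, Devonian, Carboniferous, Permian, Triassic, Jurassic — 16 in all.

16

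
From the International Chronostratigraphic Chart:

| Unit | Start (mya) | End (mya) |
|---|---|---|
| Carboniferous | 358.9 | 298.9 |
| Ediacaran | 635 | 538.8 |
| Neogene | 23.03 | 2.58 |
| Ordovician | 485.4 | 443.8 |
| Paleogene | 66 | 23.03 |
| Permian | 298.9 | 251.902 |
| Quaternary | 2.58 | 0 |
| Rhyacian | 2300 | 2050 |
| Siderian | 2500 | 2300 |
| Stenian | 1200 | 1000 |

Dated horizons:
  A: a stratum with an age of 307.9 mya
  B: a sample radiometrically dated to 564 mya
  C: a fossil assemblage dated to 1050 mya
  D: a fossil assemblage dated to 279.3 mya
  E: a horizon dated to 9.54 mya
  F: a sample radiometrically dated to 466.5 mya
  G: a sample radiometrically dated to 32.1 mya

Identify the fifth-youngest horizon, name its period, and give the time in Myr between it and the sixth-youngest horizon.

Sorted youngest-first by Ma: E (9.54), G (32.1), D (279.3), A (307.9), F (466.5), B (564), C (1050).
The fifth youngest is F at 466.5 Ma, which lies in 485.4–443.8 Ma: the Ordovician.
The sixth youngest is B at 564 Ma; separation = |466.5 − 564| = 97.5 Myr.

F, in the Ordovician; 97.5 million years to B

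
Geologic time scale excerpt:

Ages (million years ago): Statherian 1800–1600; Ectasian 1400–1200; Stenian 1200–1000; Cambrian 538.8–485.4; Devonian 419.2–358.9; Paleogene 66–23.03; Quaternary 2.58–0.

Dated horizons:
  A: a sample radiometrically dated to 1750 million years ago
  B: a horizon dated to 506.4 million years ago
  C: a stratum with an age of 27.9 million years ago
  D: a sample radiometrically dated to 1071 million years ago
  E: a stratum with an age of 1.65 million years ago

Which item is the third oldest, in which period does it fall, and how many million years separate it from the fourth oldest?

B, in the Cambrian; 478.5 million years to C

Sorted oldest-first by Ma: A (1750), D (1071), B (506.4), C (27.9), E (1.65).
The third oldest is B at 506.4 Ma, which lies in 538.8–485.4 Ma: the Cambrian.
The fourth oldest is C at 27.9 Ma; separation = |506.4 − 27.9| = 478.5 Myr.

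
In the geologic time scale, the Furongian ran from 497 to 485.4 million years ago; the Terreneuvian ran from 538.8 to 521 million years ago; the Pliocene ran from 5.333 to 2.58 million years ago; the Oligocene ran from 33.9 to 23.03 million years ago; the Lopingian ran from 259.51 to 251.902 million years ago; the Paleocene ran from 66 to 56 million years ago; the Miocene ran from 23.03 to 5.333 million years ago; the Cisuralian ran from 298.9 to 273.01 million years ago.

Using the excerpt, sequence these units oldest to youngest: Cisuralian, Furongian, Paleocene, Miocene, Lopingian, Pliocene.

Furongian, then Cisuralian, then Lopingian, then Paleocene, then Miocene, then Pliocene

Sorting by start age (descending Ma, since larger Ma = older): Furongian start 497, Cisuralian start 298.9, Lopingian start 259.51, Paleocene start 66, Miocene start 23.03, Pliocene start 5.333.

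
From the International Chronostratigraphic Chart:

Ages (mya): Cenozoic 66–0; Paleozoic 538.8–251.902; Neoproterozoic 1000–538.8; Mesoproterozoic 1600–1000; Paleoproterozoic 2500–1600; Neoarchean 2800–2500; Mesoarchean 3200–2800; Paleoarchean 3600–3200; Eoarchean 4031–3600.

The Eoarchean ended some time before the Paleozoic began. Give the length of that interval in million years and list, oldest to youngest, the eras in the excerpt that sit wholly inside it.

3061.2 million years; Paleoarchean, Mesoarchean, Neoarchean, Paleoproterozoic, Mesoproterozoic, Neoproterozoic

End of Eoarchean = 3600 Ma; start of Paleozoic = 538.8 Ma.
Gap = 3600 − 538.8 = 3061.2 Myr.
Eras wholly inside 3600–538.8 Ma: Paleoarchean (3600–3200), Mesoarchean (3200–2800), Neoarchean (2800–2500), Paleoproterozoic (2500–1600), Mesoproterozoic (1600–1000), Neoproterozoic (1000–538.8).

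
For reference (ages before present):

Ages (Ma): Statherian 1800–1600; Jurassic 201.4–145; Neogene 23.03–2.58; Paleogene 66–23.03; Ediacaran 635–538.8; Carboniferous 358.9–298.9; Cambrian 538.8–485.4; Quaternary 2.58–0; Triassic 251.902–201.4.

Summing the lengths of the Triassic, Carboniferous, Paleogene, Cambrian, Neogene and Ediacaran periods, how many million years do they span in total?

Each duration: Triassic = 50.502; Carboniferous = 60; Paleogene = 42.97; Cambrian = 53.4; Neogene = 20.45; Ediacaran = 96.2.
Sum: 50.502 + 60 + 42.97 + 53.4 + 20.45 + 96.2 = 323.522 Myr.

323.522 million years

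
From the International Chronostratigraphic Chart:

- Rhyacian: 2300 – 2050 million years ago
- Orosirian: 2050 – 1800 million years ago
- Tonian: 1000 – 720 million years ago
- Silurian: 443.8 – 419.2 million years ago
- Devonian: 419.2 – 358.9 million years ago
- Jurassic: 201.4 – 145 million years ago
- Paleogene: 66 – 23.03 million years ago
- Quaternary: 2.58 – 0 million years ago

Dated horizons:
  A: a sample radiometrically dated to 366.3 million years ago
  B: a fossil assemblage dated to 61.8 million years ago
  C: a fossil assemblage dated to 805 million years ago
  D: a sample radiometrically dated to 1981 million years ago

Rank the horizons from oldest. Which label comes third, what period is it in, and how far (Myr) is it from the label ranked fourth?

Sorted oldest-first by Ma: D (1981), C (805), A (366.3), B (61.8).
The third oldest is A at 366.3 Ma, which lies in 419.2–358.9 Ma: the Devonian.
The fourth oldest is B at 61.8 Ma; separation = |366.3 − 61.8| = 304.5 Myr.

A, in the Devonian; 304.5 million years to B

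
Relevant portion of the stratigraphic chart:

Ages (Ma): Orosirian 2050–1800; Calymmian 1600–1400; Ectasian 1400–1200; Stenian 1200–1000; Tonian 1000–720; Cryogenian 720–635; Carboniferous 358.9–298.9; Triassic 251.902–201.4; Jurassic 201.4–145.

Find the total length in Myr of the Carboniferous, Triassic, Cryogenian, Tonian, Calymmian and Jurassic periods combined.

731.902 million years

Duration is start − end for each: (358.9 − 298.9) + (251.902 − 201.4) + (720 − 635) + (1000 − 720) + (1600 − 1400) + (201.4 − 145).
That is 60 + 50.502 + 85 + 280 + 200 + 56.4, which totals 731.902 million years.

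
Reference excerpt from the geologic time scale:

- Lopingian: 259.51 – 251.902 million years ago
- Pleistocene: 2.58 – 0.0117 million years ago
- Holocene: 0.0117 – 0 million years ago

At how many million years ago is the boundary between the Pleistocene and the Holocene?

0.0117 million years ago

The Pleistocene ends and the Holocene begins at 0.0117 million years ago.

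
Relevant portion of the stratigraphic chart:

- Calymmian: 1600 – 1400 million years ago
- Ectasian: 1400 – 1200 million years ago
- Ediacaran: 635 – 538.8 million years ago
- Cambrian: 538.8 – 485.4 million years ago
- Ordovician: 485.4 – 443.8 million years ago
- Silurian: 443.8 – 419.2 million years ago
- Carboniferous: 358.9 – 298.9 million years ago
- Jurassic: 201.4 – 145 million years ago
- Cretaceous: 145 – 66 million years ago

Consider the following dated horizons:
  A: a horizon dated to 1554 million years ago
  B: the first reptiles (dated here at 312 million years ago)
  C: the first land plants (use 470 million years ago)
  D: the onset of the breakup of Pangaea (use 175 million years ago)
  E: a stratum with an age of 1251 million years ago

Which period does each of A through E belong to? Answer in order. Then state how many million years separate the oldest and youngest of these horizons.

A — Calymmian; B — Carboniferous; C — Ordovician; D — Jurassic; E — Ectasian; span 1379 million years

A: 1554 Ma lies in 1600–1400 Ma, so Calymmian.
B: 312 Ma lies in 358.9–298.9 Ma, so Carboniferous.
C: 470 Ma lies in 485.4–443.8 Ma, so Ordovician.
D: 175 Ma lies in 201.4–145 Ma, so Jurassic.
E: 1251 Ma lies in 1400–1200 Ma, so Ectasian.
Oldest = 1554 Ma, youngest = 175 Ma → span 1379 Myr.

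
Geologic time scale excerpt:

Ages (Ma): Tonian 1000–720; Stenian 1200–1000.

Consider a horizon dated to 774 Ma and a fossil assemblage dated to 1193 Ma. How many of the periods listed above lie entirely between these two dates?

0

The older date is 1193 Ma and the younger is 774 Ma.
No period both begins after 1193 Ma and ends before 774 Ma, so the count is 0.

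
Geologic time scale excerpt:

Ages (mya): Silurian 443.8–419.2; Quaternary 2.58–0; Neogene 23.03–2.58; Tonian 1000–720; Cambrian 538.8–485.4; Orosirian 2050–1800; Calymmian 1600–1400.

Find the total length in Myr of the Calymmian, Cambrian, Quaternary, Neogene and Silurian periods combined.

Each duration: Calymmian = 200; Cambrian = 53.4; Quaternary = 2.58; Neogene = 20.45; Silurian = 24.6.
Sum: 200 + 53.4 + 2.58 + 20.45 + 24.6 = 301.03 Myr.

301.03 million years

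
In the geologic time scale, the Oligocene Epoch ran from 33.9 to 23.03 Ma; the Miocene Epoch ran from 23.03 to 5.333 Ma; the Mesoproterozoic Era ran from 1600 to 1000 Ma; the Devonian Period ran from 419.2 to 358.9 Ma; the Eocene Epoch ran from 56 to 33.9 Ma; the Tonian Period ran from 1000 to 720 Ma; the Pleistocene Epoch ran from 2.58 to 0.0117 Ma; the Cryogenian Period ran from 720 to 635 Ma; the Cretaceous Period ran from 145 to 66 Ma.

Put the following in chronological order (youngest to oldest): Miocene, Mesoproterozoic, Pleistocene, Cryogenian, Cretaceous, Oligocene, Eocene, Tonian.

Sorting by start age (ascending Ma, since larger Ma = older): Pleistocene began 2.58, Miocene began 23.03, Oligocene began 33.9, Eocene began 56, Cretaceous began 145, Cryogenian began 720, Tonian began 1000, Mesoproterozoic began 1600.

Pleistocene, Miocene, Oligocene, Eocene, Cretaceous, Cryogenian, Tonian, Mesoproterozoic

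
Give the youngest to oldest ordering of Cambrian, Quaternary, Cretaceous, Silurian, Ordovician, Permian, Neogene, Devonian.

Era membership (oldest first within each) — Paleozoic: Cambrian, Ordovician, Silurian, Devonian, Permian; Mesozoic: Cretaceous; Cenozoic: Neogene, Quaternary. Paleozoic precedes Mesozoic, which precedes Cenozoic. Concatenating the groups in that era order and then reversing gives youngest to oldest.

Quaternary → Neogene → Cretaceous → Permian → Devonian → Silurian → Ordovician → Cambrian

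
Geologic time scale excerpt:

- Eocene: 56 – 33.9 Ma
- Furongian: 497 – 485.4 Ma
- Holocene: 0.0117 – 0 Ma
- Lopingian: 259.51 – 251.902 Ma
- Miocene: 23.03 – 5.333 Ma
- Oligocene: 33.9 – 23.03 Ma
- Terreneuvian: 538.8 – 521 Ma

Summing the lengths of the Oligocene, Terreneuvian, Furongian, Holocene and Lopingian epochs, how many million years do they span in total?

Each duration: Oligocene = 10.87; Terreneuvian = 17.8; Furongian = 11.6; Holocene = 0.0117; Lopingian = 7.608.
Sum: 10.87 + 17.8 + 11.6 + 0.0117 + 7.608 = 47.8897 Myr.

47.8897 million years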